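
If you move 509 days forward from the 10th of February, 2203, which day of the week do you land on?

Tuesday

Feb 10, 2203 is a Thursday.
509 mod 7 = 5, so 509 days after a Thursday is Thursday + 5 = Tuesday.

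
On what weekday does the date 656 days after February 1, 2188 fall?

Wednesday

First find the weekday of Feb 1, 2188. Doomsday rule: the anchor day for the 2100s is Sunday. For year 88: 88÷12 = 7 r 4, and 4÷4 = 1, so 7+4+1 = 12.
Sunday + 12 ≡ Friday — that's 2188's doomsday.
In February the doomsday date is Feb 29 (2188 is a leap year (divisible by 4)).
Feb 1 is 28 days before Feb 29; 28 mod 7 = 0, so Friday − 0 = Friday.
656 mod 7 = 5, so 656 days after a Friday is Friday + 5 = Wednesday.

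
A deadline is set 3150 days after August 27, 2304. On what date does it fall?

April 12, 2313

+365 (one year) → Aug 27, 2305 (2785 left).
+365 (one year) → Aug 27, 2306 (2420 left).
+365 (one year) → Aug 27, 2307 (2055 left).
+366 (one year; includes Feb 29, 2308) → Aug 27, 2308 (1689 left).
+365 (one year) → Aug 27, 2309 (1324 left).
+365 (one year) → Aug 27, 2310 (959 left).
+365 (one year) → Aug 27, 2311 (594 left).
+366 (one year; includes Feb 29, 2312) → Aug 27, 2312 (228 left).
Aug has 31 days: +5 → Sep 1, 2312 (223 left).
Sep has 30 days: +30 → Oct 1, 2312 (193 left).
Oct has 31 days: +31 → Nov 1, 2312 (162 left).
Nov has 30 days: +30 → Dec 1, 2312 (132 left).
Dec has 31 days: +31 → Jan 1, 2313 (101 left).
Jan has 31 days: +31 → Feb 1, 2313 (70 left).
Feb has 28 days: +28 → Mar 1, 2313 (42 left).
Mar has 31 days: +31 → Apr 1, 2313 (11 left).
+11 → Apr 12, 2313.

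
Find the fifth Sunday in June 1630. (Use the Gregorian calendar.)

June 1, 1630 is a Saturday.
The first Sunday is therefore June 2 (1 days later).
The fifth Sunday is 2 + 4×7 = June 30.

June 30, 1630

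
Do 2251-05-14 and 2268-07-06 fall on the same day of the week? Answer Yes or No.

No

From May 14, 2251 to Jul 6, 2268 is 6263 days.
6263 mod 7 = 5, so they are different weekdays.
(May 14, 2251 is a Wednesday; Jul 6, 2268 is a Monday.)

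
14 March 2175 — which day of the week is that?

Tuesday

Doomsday rule: the anchor day for the 2100s is Sunday. For year 75: 75÷12 = 6 r 3, and 3÷4 = 0, so 6+3+0 = 9.
Sunday + 9 ≡ Tuesday — that's 2175's doomsday.
In March the doomsday date is Mar 14.
Mar 14 is the doomsday itself: Tuesday.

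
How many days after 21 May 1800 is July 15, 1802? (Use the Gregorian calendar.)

May 21, 1800 → May 21, 1801: 365 days.
May 21, 1801 → May 21, 1802: 365 days.
May 21, 1802 → Jun 21, 1802: 31 days (May has 31).
Jun 21, 1802 → Jul 15, 1802: 24 days.
Total: 785 days.

785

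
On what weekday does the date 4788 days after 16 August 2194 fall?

First find the weekday of Aug 16, 2194. Doomsday rule: the anchor day for the 2100s is Sunday. For year 94: 94÷12 = 7 r 10, and 10÷4 = 2, so 7+10+2 = 19.
Sunday + 19 ≡ Friday — that's 2194's doomsday.
In August the doomsday date is Aug 8.
Aug 16 is 8 days after Aug 8; 8 mod 7 = 1, so Friday + 1 = Saturday.
4788 mod 7 = 0, so 4788 days after a Saturday is Saturday + 0 = Saturday.

Saturday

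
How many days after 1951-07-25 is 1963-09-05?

4425

Jul 25, 1951 → Jul 25, 1952: 366 days (Feb 29, 1952 is in that span).
Jul 25, 1952 → Jul 25, 1953: 365 days.
Jul 25, 1953 → Jul 25, 1954: 365 days.
Jul 25, 1954 → Jul 25, 1955: 365 days.
Jul 25, 1955 → Jul 25, 1956: 366 days (Feb 29, 1956 is in that span).
Jul 25, 1956 → Jul 25, 1957: 365 days.
Jul 25, 1957 → Jul 25, 1958: 365 days.
Jul 25, 1958 → Jul 25, 1959: 365 days.
Jul 25, 1959 → Jul 25, 1960: 366 days (Feb 29, 1960 is in that span).
Jul 25, 1960 → Jul 25, 1961: 365 days.
Jul 25, 1961 → Jul 25, 1962: 365 days.
Jul 25, 1962 → Jul 25, 1963: 365 days.
Jul 25, 1963 → Aug 25, 1963: 31 days (July has 31).
Aug 25, 1963 → Sep 5, 1963: 11 days.
Total: 4425 days.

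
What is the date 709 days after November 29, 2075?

November 7, 2077

+366 (one year; includes Feb 29, 2076) → Nov 29, 2076 (343 left).
Nov has 30 days: +2 → Dec 1, 2076 (341 left).
Dec has 31 days: +31 → Jan 1, 2077 (310 left).
Jan has 31 days: +31 → Feb 1, 2077 (279 left).
Feb has 28 days: +28 → Mar 1, 2077 (251 left).
Mar has 31 days: +31 → Apr 1, 2077 (220 left).
Apr has 30 days: +30 → May 1, 2077 (190 left).
May has 31 days: +31 → Jun 1, 2077 (159 left).
Jun has 30 days: +30 → Jul 1, 2077 (129 left).
Jul has 31 days: +31 → Aug 1, 2077 (98 left).
Aug has 31 days: +31 → Sep 1, 2077 (67 left).
Sep has 30 days: +30 → Oct 1, 2077 (37 left).
Oct has 31 days: +31 → Nov 1, 2077 (6 left).
+6 → Nov 7, 2077.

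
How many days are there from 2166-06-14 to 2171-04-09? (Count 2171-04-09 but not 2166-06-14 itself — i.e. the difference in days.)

1760

Jun 14, 2166 → Jun 14, 2167: 365 days.
Jun 14, 2167 → Jun 14, 2168: 366 days (Feb 29, 2168 is in that span).
Jun 14, 2168 → Jun 14, 2169: 365 days.
Jun 14, 2169 → Jun 14, 2170: 365 days.
Jun 14, 2170 → Jul 14, 2170: 30 days (June has 30).
Jul 14, 2170 → Aug 14, 2170: 31 days (July has 31).
Aug 14, 2170 → Sep 14, 2170: 31 days (August has 31).
Sep 14, 2170 → Oct 14, 2170: 30 days (September has 30).
Oct 14, 2170 → Nov 14, 2170: 31 days (October has 31).
Nov 14, 2170 → Dec 14, 2170: 30 days (November has 30).
Dec 14, 2170 → Jan 14, 2171: 31 days (December has 31).
Jan 14, 2171 → Feb 14, 2171: 31 days (January has 31).
Feb 14, 2171 → Mar 14, 2171: 28 days (February has 28).
Mar 14, 2171 → Apr 9, 2171: 26 days.
Total: 1760 days.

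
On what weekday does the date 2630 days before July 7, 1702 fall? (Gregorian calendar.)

Sunday

First find the weekday of Jul 7, 1702. Doomsday rule: the anchor day for the 1700s is Sunday. For year 02: 2÷12 = 0 r 2, and 2÷4 = 0, so 0+2+0 = 2.
Sunday + 2 ≡ Tuesday — that's 1702's doomsday.
In July the doomsday date is Jul 11.
Jul 7 is 4 days before Jul 11; 4 mod 7 = 4, so Tuesday − 4 = Friday.
2630 mod 7 = 5, so 2630 days before a Friday is Friday − 5 = Sunday.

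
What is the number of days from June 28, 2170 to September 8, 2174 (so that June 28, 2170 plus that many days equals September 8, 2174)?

Jun 28, 2170 → Jun 28, 2171: 365 days.
Jun 28, 2171 → Jun 28, 2172: 366 days (Feb 29, 2172 is in that span).
Jun 28, 2172 → Jun 28, 2173: 365 days.
Jun 28, 2173 → Jun 28, 2174: 365 days.
Jun 28, 2174 → Jul 28, 2174: 30 days (June has 30).
Jul 28, 2174 → Aug 28, 2174: 31 days (July has 31).
Aug 28, 2174 → Sep 8, 2174: 11 days.
Total: 1533 days.

1533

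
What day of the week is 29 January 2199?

Doomsday rule: the anchor day for the 2100s is Sunday. For year 99: 99÷12 = 8 r 3, and 3÷4 = 0, so 8+3+0 = 11.
Sunday + 11 ≡ Thursday — that's 2199's doomsday.
In January the doomsday date is Jan 3 (2199 is not a leap year).
Jan 29 is 26 days after Jan 3; 26 mod 7 = 5, so Thursday + 5 = Tuesday.

Tuesday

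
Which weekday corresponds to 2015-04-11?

Saturday

Doomsday rule: the anchor day for the 2000s is Tuesday. For year 15: 15÷12 = 1 r 3, and 3÷4 = 0, so 1+3+0 = 4.
Tuesday + 4 ≡ Saturday — that's 2015's doomsday.
In April the doomsday date is Apr 4.
Apr 11 is 7 days after Apr 4; 7 mod 7 = 0, so Saturday + 0 = Saturday.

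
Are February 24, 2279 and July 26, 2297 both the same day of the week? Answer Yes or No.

From Feb 24, 2279 to Jul 26, 2297 is 6727 days.
6727 mod 7 = 0, so they are the same weekday.
(Feb 24, 2279 is a Monday; Jul 26, 2297 is a Monday.)

Yes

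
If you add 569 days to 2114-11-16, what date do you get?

+365 (one year) → Nov 16, 2115 (204 left).
Nov has 30 days: +15 → Dec 1, 2115 (189 left).
Dec has 31 days: +31 → Jan 1, 2116 (158 left).
Jan has 31 days: +31 → Feb 1, 2116 (127 left).
Feb has 29 days: +29 → Mar 1, 2116 (98 left).
Mar has 31 days: +31 → Apr 1, 2116 (67 left).
Apr has 30 days: +30 → May 1, 2116 (37 left).
May has 31 days: +31 → Jun 1, 2116 (6 left).
+6 → Jun 7, 2116.

June 7, 2116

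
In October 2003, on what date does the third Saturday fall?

October 1, 2003 is a Wednesday.
The first Saturday is therefore October 4 (3 days later).
The third Saturday is 4 + 2×7 = October 18.

October 18, 2003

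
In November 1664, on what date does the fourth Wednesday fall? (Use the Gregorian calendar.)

November 26, 1664

November 1, 1664 is a Saturday.
The first Wednesday is therefore November 5 (4 days later).
The fourth Wednesday is 5 + 3×7 = November 26.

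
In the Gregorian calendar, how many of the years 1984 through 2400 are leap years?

102

Multiples of 4 in [1984,2400]: 105.
Of those, multiples of 100: 5 (not leap unless ÷400).
Multiples of 400: 2.
Leap years = 105 − 5 + 2 = 102.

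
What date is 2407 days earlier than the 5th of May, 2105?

−365 (one year) → May 5, 2104 (2042 left).
−366 (one year; includes Feb 29, 2104) → May 5, 2103 (1676 left).
−365 (one year) → May 5, 2102 (1311 left).
−365 (one year) → May 5, 2101 (946 left).
−365 (one year) → May 5, 2100 (581 left).
−365 (one year) → May 5, 2099 (216 left).
−5 → Apr 30, 2099 (end of Apr, 30 days; 211 left).
−30 → Mar 31, 2099 (end of Mar, 31 days; 181 left).
−31 → Feb 28, 2099 (end of Feb, 28 days; 150 left).
−28 → Jan 31, 2099 (end of Jan, 31 days; 122 left).
−31 → Dec 31, 2098 (end of Dec, 31 days; 91 left).
−31 → Nov 30, 2098 (end of Nov, 30 days; 60 left).
−30 → Oct 31, 2098 (end of Oct, 31 days; 30 left).
−30 → Oct 1, 2098.

October 1, 2098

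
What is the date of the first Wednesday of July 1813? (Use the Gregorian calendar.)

July 7, 1813

July 1, 1813 is a Thursday.
The first Wednesday is therefore July 7 (6 days later).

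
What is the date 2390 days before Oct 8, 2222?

−365 (one year) → Oct 8, 2221 (2025 left).
−365 (one year) → Oct 8, 2220 (1660 left).
−366 (one year; includes Feb 29, 2220) → Oct 8, 2219 (1294 left).
−365 (one year) → Oct 8, 2218 (929 left).
−365 (one year) → Oct 8, 2217 (564 left).
−365 (one year) → Oct 8, 2216 (199 left).
−8 → Sep 30, 2216 (end of Sep, 30 days; 191 left).
−30 → Aug 31, 2216 (end of Aug, 31 days; 161 left).
−31 → Jul 31, 2216 (end of Jul, 31 days; 130 left).
−31 → Jun 30, 2216 (end of Jun, 30 days; 99 left).
−30 → May 31, 2216 (end of May, 31 days; 69 left).
−31 → Apr 30, 2216 (end of Apr, 30 days; 38 left).
−30 → Mar 31, 2216 (end of Mar, 31 days; 8 left).
−8 → Mar 23, 2216.

March 23, 2216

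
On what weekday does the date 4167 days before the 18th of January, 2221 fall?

First find the weekday of Jan 18, 2221. Doomsday rule: the anchor day for the 2200s is Friday. For year 21: 21÷12 = 1 r 9, and 9÷4 = 2, so 1+9+2 = 12.
Friday + 12 ≡ Wednesday — that's 2221's doomsday.
In January the doomsday date is Jan 3 (2221 is not a leap year).
Jan 18 is 15 days after Jan 3; 15 mod 7 = 1, so Wednesday + 1 = Thursday.
4167 mod 7 = 2, so 4167 days before a Thursday is Thursday − 2 = Tuesday.

Tuesday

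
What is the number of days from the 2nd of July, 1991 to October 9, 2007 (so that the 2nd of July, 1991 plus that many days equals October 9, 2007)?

5943

Jul 2, 1991 → Jul 2, 1992: 366 days (Feb 29, 1992 is in that span).
Jul 2, 1992 → Jul 2, 1993: 365 days.
Jul 2, 1993 → Jul 2, 1994: 365 days.
Jul 2, 1994 → Jul 2, 1995: 365 days.
Jul 2, 1995 → Jul 2, 1996: 366 days (Feb 29, 1996 is in that span).
Jul 2, 1996 → Jul 2, 1997: 365 days.
Jul 2, 1997 → Jul 2, 1998: 365 days.
Jul 2, 1998 → Jul 2, 1999: 365 days.
Jul 2, 1999 → Jul 2, 2000: 366 days (Feb 29, 2000 is in that span).
Jul 2, 2000 → Jul 2, 2001: 365 days.
Jul 2, 2001 → Jul 2, 2002: 365 days.
Jul 2, 2002 → Jul 2, 2003: 365 days.
Jul 2, 2003 → Jul 2, 2004: 366 days (Feb 29, 2004 is in that span).
Jul 2, 2004 → Jul 2, 2005: 365 days.
Jul 2, 2005 → Jul 2, 2006: 365 days.
Jul 2, 2006 → Jul 2, 2007: 365 days.
Jul 2, 2007 → Aug 2, 2007: 31 days (July has 31).
Aug 2, 2007 → Sep 2, 2007: 31 days (August has 31).
Sep 2, 2007 → Oct 2, 2007: 30 days (September has 30).
Oct 2, 2007 → Oct 9, 2007: 7 days.
Total: 5943 days.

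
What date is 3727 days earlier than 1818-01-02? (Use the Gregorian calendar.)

October 20, 1807

−365 (one year) → Jan 2, 1817 (3362 left).
−366 (one year; includes Feb 29, 1816) → Jan 2, 1816 (2996 left).
−365 (one year) → Jan 2, 1815 (2631 left).
−365 (one year) → Jan 2, 1814 (2266 left).
−365 (one year) → Jan 2, 1813 (1901 left).
−366 (one year; includes Feb 29, 1812) → Jan 2, 1812 (1535 left).
−365 (one year) → Jan 2, 1811 (1170 left).
−365 (one year) → Jan 2, 1810 (805 left).
−365 (one year) → Jan 2, 1809 (440 left).
−366 (one year; includes Feb 29, 1808) → Jan 2, 1808 (74 left).
−2 → Dec 31, 1807 (end of Dec, 31 days; 72 left).
−31 → Nov 30, 1807 (end of Nov, 30 days; 41 left).
−30 → Oct 31, 1807 (end of Oct, 31 days; 11 left).
−11 → Oct 20, 1807.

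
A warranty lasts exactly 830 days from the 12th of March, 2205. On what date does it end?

+365 (one year) → Mar 12, 2206 (465 left).
+365 (one year) → Mar 12, 2207 (100 left).
Mar has 31 days: +20 → Apr 1, 2207 (80 left).
Apr has 30 days: +30 → May 1, 2207 (50 left).
May has 31 days: +31 → Jun 1, 2207 (19 left).
+19 → Jun 20, 2207.

June 20, 2207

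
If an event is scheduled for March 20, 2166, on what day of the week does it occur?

Thursday

January 1, 2166 is a Wednesday.
Jan 1, 2166 → Feb 1, 2166: 31 days (January has 31).
Feb 1, 2166 → Mar 1, 2166: 28 days (February has 28).
Mar 1, 2166 → Mar 20, 2166: 19 days.
Total: 78 days.
78 mod 7 = 1, so Wednesday + 1 = Thursday.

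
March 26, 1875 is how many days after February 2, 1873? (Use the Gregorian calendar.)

Feb 2, 1873 → Feb 2, 1874: 365 days.
Feb 2, 1874 → Feb 2, 1875: 365 days.
Feb 2, 1875 → Mar 2, 1875: 28 days (February has 28).
Mar 2, 1875 → Mar 26, 1875: 24 days.
Total: 782 days.

782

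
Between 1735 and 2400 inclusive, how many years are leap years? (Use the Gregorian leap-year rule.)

Multiples of 4 in [1735,2400]: 167.
Of those, multiples of 100: 7 (not leap unless ÷400).
Multiples of 400: 2.
Leap years = 167 − 7 + 2 = 162.

162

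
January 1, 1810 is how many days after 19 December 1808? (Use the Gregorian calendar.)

Dec 19, 1808 → Jan 19, 1809: 31 days (December has 31).
Jan 19, 1809 → Feb 19, 1809: 31 days (January has 31).
Feb 19, 1809 → Mar 19, 1809: 28 days (February has 28).
Mar 19, 1809 → Apr 19, 1809: 31 days (March has 31).
Apr 19, 1809 → May 19, 1809: 30 days (April has 30).
May 19, 1809 → Jun 19, 1809: 31 days (May has 31).
Jun 19, 1809 → Jul 19, 1809: 30 days (June has 30).
Jul 19, 1809 → Aug 19, 1809: 31 days (July has 31).
Aug 19, 1809 → Sep 19, 1809: 31 days (August has 31).
Sep 19, 1809 → Oct 19, 1809: 30 days (September has 30).
Oct 19, 1809 → Nov 19, 1809: 31 days (October has 31).
Nov 19, 1809 → Dec 19, 1809: 30 days (November has 30).
Dec 19, 1809 → Jan 1, 1810: 13 days.
Total: 378 days.

378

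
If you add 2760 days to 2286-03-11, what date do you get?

September 30, 2293

+365 (one year) → Mar 11, 2287 (2395 left).
+366 (one year; includes Feb 29, 2288) → Mar 11, 2288 (2029 left).
+365 (one year) → Mar 11, 2289 (1664 left).
+365 (one year) → Mar 11, 2290 (1299 left).
+365 (one year) → Mar 11, 2291 (934 left).
+366 (one year; includes Feb 29, 2292) → Mar 11, 2292 (568 left).
+365 (one year) → Mar 11, 2293 (203 left).
Mar has 31 days: +21 → Apr 1, 2293 (182 left).
Apr has 30 days: +30 → May 1, 2293 (152 left).
May has 31 days: +31 → Jun 1, 2293 (121 left).
Jun has 30 days: +30 → Jul 1, 2293 (91 left).
Jul has 31 days: +31 → Aug 1, 2293 (60 left).
Aug has 31 days: +31 → Sep 1, 2293 (29 left).
+29 → Sep 30, 2293.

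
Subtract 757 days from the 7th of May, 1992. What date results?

April 11, 1990

−366 (one year; includes Feb 29, 1992) → May 7, 1991 (391 left).
−7 → Apr 30, 1991 (end of Apr, 30 days; 384 left).
−30 → Mar 31, 1991 (end of Mar, 31 days; 354 left).
−31 → Feb 28, 1991 (end of Feb, 28 days; 323 left).
−28 → Jan 31, 1991 (end of Jan, 31 days; 295 left).
−31 → Dec 31, 1990 (end of Dec, 31 days; 264 left).
−31 → Nov 30, 1990 (end of Nov, 30 days; 233 left).
−30 → Oct 31, 1990 (end of Oct, 31 days; 203 left).
−31 → Sep 30, 1990 (end of Sep, 30 days; 172 left).
−30 → Aug 31, 1990 (end of Aug, 31 days; 142 left).
−31 → Jul 31, 1990 (end of Jul, 31 days; 111 left).
−31 → Jun 30, 1990 (end of Jun, 30 days; 80 left).
−30 → May 31, 1990 (end of May, 31 days; 50 left).
−31 → Apr 30, 1990 (end of Apr, 30 days; 19 left).
−19 → Apr 11, 1990.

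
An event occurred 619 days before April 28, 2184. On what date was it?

−366 (one year; includes Feb 29, 2184) → Apr 28, 2183 (253 left).
−28 → Mar 31, 2183 (end of Mar, 31 days; 225 left).
−31 → Feb 28, 2183 (end of Feb, 28 days; 194 left).
−28 → Jan 31, 2183 (end of Jan, 31 days; 166 left).
−31 → Dec 31, 2182 (end of Dec, 31 days; 135 left).
−31 → Nov 30, 2182 (end of Nov, 30 days; 104 left).
−30 → Oct 31, 2182 (end of Oct, 31 days; 74 left).
−31 → Sep 30, 2182 (end of Sep, 30 days; 43 left).
−30 → Aug 31, 2182 (end of Aug, 31 days; 13 left).
−13 → Aug 18, 2182.

August 18, 2182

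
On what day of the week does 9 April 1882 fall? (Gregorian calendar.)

Doomsday rule: the anchor day for the 1800s is Friday. For year 82: 82÷12 = 6 r 10, and 10÷4 = 2, so 6+10+2 = 18.
Friday + 18 ≡ Tuesday — that's 1882's doomsday.
In April the doomsday date is Apr 4.
Apr 9 is 5 days after Apr 4; 5 mod 7 = 5, so Tuesday + 5 = Sunday.

Sunday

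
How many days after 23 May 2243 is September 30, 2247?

1591

May 23, 2243 → May 23, 2244: 366 days (Feb 29, 2244 is in that span).
May 23, 2244 → May 23, 2245: 365 days.
May 23, 2245 → May 23, 2246: 365 days.
May 23, 2246 → May 23, 2247: 365 days.
May 23, 2247 → Jun 23, 2247: 31 days (May has 31).
Jun 23, 2247 → Jul 23, 2247: 30 days (June has 30).
Jul 23, 2247 → Aug 23, 2247: 31 days (July has 31).
Aug 23, 2247 → Sep 23, 2247: 31 days (August has 31).
Sep 23, 2247 → Sep 30, 2247: 7 days.
Total: 1591 days.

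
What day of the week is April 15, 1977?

Friday

Doomsday rule: the anchor day for the 1900s is Wednesday. For year 77: 77÷12 = 6 r 5, and 5÷4 = 1, so 6+5+1 = 12.
Wednesday + 12 ≡ Monday — that's 1977's doomsday.
In April the doomsday date is Apr 4.
Apr 15 is 11 days after Apr 4; 11 mod 7 = 4, so Monday + 4 = Friday.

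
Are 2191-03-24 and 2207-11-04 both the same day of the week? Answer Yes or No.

From Mar 24, 2191 to Nov 4, 2207 is 6068 days.
6068 mod 7 = 6, so they are different weekdays.
(Mar 24, 2191 is a Thursday; Nov 4, 2207 is a Wednesday.)

No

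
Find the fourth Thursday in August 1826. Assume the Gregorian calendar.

August 1, 1826 is a Tuesday.
The first Thursday is therefore August 3 (2 days later).
The fourth Thursday is 3 + 3×7 = August 24.

August 24, 1826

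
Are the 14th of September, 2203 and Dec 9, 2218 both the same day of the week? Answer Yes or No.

From Sep 14, 2203 to Dec 9, 2218 is 5565 days.
5565 mod 7 = 0, so they are the same weekday.
(Sep 14, 2203 is a Wednesday; Dec 9, 2218 is a Wednesday.)

Yes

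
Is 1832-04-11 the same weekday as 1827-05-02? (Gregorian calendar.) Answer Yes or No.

From May 2, 1827 to Apr 11, 1832 is 1806 days.
1806 mod 7 = 0, so they are the same weekday.
(May 2, 1827 is a Wednesday; Apr 11, 1832 is a Wednesday.)

Yes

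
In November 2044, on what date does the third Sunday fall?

November 20, 2044

November 1, 2044 is a Tuesday.
The first Sunday is therefore November 6 (5 days later).
The third Sunday is 6 + 2×7 = November 20.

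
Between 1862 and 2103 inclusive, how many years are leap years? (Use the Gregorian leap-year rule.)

58

Multiples of 4 in [1862,2103]: 60.
Of those, multiples of 100: 3 (not leap unless ÷400).
Multiples of 400: 1.
Leap years = 60 − 3 + 1 = 58.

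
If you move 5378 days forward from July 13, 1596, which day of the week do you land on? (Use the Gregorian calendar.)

First find the weekday of Jul 13, 1596. Doomsday rule: the anchor day for the 1500s is Wednesday. For year 96: 96÷12 = 8 r 0, and 0÷4 = 0, so 8+0+0 = 8.
Wednesday + 8 ≡ Thursday — that's 1596's doomsday.
In July the doomsday date is Jul 11.
Jul 13 is 2 days after Jul 11; 2 mod 7 = 2, so Thursday + 2 = Saturday.
5378 mod 7 = 2, so 5378 days after a Saturday is Saturday + 2 = Monday.

Monday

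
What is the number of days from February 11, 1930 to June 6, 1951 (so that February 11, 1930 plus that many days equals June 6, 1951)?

7785

Feb 11, 1930 → Feb 11, 1931: 365 days.
Feb 11, 1931 → Feb 11, 1932: 365 days.
Feb 11, 1932 → Feb 11, 1933: 366 days (Feb 29, 1932 is in that span).
Feb 11, 1933 → Feb 11, 1934: 365 days.
Feb 11, 1934 → Feb 11, 1935: 365 days.
Feb 11, 1935 → Feb 11, 1936: 365 days.
Feb 11, 1936 → Feb 11, 1937: 366 days (Feb 29, 1936 is in that span).
Feb 11, 1937 → Feb 11, 1938: 365 days.
Feb 11, 1938 → Feb 11, 1939: 365 days.
Feb 11, 1939 → Feb 11, 1940: 365 days.
Feb 11, 1940 → Feb 11, 1941: 366 days (Feb 29, 1940 is in that span).
Feb 11, 1941 → Feb 11, 1942: 365 days.
Feb 11, 1942 → Feb 11, 1943: 365 days.
Feb 11, 1943 → Feb 11, 1944: 365 days.
Feb 11, 1944 → Feb 11, 1945: 366 days (Feb 29, 1944 is in that span).
Feb 11, 1945 → Feb 11, 1946: 365 days.
Feb 11, 1946 → Feb 11, 1947: 365 days.
Feb 11, 1947 → Feb 11, 1948: 365 days.
Feb 11, 1948 → Feb 11, 1949: 366 days (Feb 29, 1948 is in that span).
Feb 11, 1949 → Feb 11, 1950: 365 days.
Feb 11, 1950 → Feb 11, 1951: 365 days.
Feb 11, 1951 → Mar 11, 1951: 28 days (February has 28).
Mar 11, 1951 → Apr 11, 1951: 31 days (March has 31).
Apr 11, 1951 → May 11, 1951: 30 days (April has 30).
May 11, 1951 → Jun 6, 1951: 26 days.
Total: 7785 days.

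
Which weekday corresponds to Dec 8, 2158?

Friday

Doomsday rule: the anchor day for the 2100s is Sunday. For year 58: 58÷12 = 4 r 10, and 10÷4 = 2, so 4+10+2 = 16.
Sunday + 16 ≡ Tuesday — that's 2158's doomsday.
In December the doomsday date is Dec 12.
Dec 8 is 4 days before Dec 12; 4 mod 7 = 4, so Tuesday − 4 = Friday.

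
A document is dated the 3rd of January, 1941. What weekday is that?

Friday

Doomsday rule: the anchor day for the 1900s is Wednesday. For year 41: 41÷12 = 3 r 5, and 5÷4 = 1, so 3+5+1 = 9.
Wednesday + 9 ≡ Friday — that's 1941's doomsday.
In January the doomsday date is Jan 3 (1941 is not a leap year).
Jan 3 is the doomsday itself: Friday.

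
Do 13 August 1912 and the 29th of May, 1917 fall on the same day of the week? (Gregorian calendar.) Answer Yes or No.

From Aug 13, 1912 to May 29, 1917 is 1750 days.
1750 mod 7 = 0, so they are the same weekday.
(Aug 13, 1912 is a Tuesday; May 29, 1917 is a Tuesday.)

Yes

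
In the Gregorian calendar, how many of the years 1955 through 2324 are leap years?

Multiples of 4 in [1955,2324]: 93.
Of those, multiples of 100: 4 (not leap unless ÷400).
Multiples of 400: 1.
Leap years = 93 − 4 + 1 = 90.

90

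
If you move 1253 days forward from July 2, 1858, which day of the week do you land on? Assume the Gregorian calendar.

Jul 2, 1858 is a Friday.
1253 mod 7 = 0, so 1253 days after a Friday is Friday + 0 = Friday.

Friday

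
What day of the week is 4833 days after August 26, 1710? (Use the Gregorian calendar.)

Friday

First find the weekday of Aug 26, 1710. Doomsday rule: the anchor day for the 1700s is Sunday. For year 10: 10÷12 = 0 r 10, and 10÷4 = 2, so 0+10+2 = 12.
Sunday + 12 ≡ Friday — that's 1710's doomsday.
In August the doomsday date is Aug 8.
Aug 26 is 18 days after Aug 8; 18 mod 7 = 4, so Friday + 4 = Tuesday.
4833 mod 7 = 3, so 4833 days after a Tuesday is Tuesday + 3 = Friday.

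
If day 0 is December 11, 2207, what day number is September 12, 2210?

Dec 11, 2207 → Dec 11, 2208: 366 days (Feb 29, 2208 is in that span).
Dec 11, 2208 → Dec 11, 2209: 365 days.
Dec 11, 2209 → Jan 11, 2210: 31 days (December has 31).
Jan 11, 2210 → Feb 11, 2210: 31 days (January has 31).
Feb 11, 2210 → Mar 11, 2210: 28 days (February has 28).
Mar 11, 2210 → Apr 11, 2210: 31 days (March has 31).
Apr 11, 2210 → May 11, 2210: 30 days (April has 30).
May 11, 2210 → Jun 11, 2210: 31 days (May has 31).
Jun 11, 2210 → Jul 11, 2210: 30 days (June has 30).
Jul 11, 2210 → Aug 11, 2210: 31 days (July has 31).
Aug 11, 2210 → Sep 11, 2210: 31 days (August has 31).
Sep 11, 2210 → Sep 12, 2210: 1 days.
Total: 1006 days.

1006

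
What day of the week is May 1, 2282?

Doomsday rule: the anchor day for the 2200s is Friday. For year 82: 82÷12 = 6 r 10, and 10÷4 = 2, so 6+10+2 = 18.
Friday + 18 ≡ Tuesday — that's 2282's doomsday.
In May the doomsday date is May 9.
May 1 is 8 days before May 9; 8 mod 7 = 1, so Tuesday − 1 = Monday.

Monday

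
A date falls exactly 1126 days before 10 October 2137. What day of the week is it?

Friday

Oct 10, 2137 is a Thursday.
1126 mod 7 = 6, so 1126 days before a Thursday is Thursday − 6 = Friday.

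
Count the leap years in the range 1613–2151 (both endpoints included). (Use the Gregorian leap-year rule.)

Multiples of 4 in [1613,2151]: 134.
Of those, multiples of 100: 5 (not leap unless ÷400).
Multiples of 400: 1.
Leap years = 134 − 5 + 1 = 130.

130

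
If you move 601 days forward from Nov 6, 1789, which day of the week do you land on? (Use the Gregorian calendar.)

First find the weekday of Nov 6, 1789. Doomsday rule: the anchor day for the 1700s is Sunday. For year 89: 89÷12 = 7 r 5, and 5÷4 = 1, so 7+5+1 = 13.
Sunday + 13 ≡ Saturday — that's 1789's doomsday.
In November the doomsday date is Nov 7.
Nov 6 is 1 day before Nov 7; 1 mod 7 = 1, so Saturday − 1 = Friday.
601 mod 7 = 6, so 601 days after a Friday is Friday + 6 = Thursday.

Thursday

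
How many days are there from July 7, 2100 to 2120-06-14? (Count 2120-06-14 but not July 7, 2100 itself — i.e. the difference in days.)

Jul 7, 2100 → Jul 7, 2101: 365 days.
Jul 7, 2101 → Jul 7, 2102: 365 days.
Jul 7, 2102 → Jul 7, 2103: 365 days.
Jul 7, 2103 → Jul 7, 2104: 366 days (Feb 29, 2104 is in that span).
Jul 7, 2104 → Jul 7, 2105: 365 days.
Jul 7, 2105 → Jul 7, 2106: 365 days.
Jul 7, 2106 → Jul 7, 2107: 365 days.
Jul 7, 2107 → Jul 7, 2108: 366 days (Feb 29, 2108 is in that span).
Jul 7, 2108 → Jul 7, 2109: 365 days.
Jul 7, 2109 → Jul 7, 2110: 365 days.
Jul 7, 2110 → Jul 7, 2111: 365 days.
Jul 7, 2111 → Jul 7, 2112: 366 days (Feb 29, 2112 is in that span).
Jul 7, 2112 → Jul 7, 2113: 365 days.
Jul 7, 2113 → Jul 7, 2114: 365 days.
Jul 7, 2114 → Jul 7, 2115: 365 days.
Jul 7, 2115 → Jul 7, 2116: 366 days (Feb 29, 2116 is in that span).
Jul 7, 2116 → Jul 7, 2117: 365 days.
Jul 7, 2117 → Jul 7, 2118: 365 days.
Jul 7, 2118 → Jul 7, 2119: 365 days.
Jul 7, 2119 → Aug 7, 2119: 31 days (July has 31).
Aug 7, 2119 → Sep 7, 2119: 31 days (August has 31).
Sep 7, 2119 → Oct 7, 2119: 30 days (September has 30).
Oct 7, 2119 → Nov 7, 2119: 31 days (October has 31).
Nov 7, 2119 → Dec 7, 2119: 30 days (November has 30).
Dec 7, 2119 → Jan 7, 2120: 31 days (December has 31).
Jan 7, 2120 → Feb 7, 2120: 31 days (January has 31).
Feb 7, 2120 → Mar 7, 2120: 29 days (February has 29).
Mar 7, 2120 → Apr 7, 2120: 31 days (March has 31).
Apr 7, 2120 → May 7, 2120: 30 days (April has 30).
May 7, 2120 → Jun 7, 2120: 31 days (May has 31).
Jun 7, 2120 → Jun 14, 2120: 7 days.
Total: 7282 days.

7282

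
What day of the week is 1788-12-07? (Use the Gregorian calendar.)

Doomsday rule: the anchor day for the 1700s is Sunday. For year 88: 88÷12 = 7 r 4, and 4÷4 = 1, so 7+4+1 = 12.
Sunday + 12 ≡ Friday — that's 1788's doomsday.
In December the doomsday date is Dec 12.
Dec 7 is 5 days before Dec 12; 5 mod 7 = 5, so Friday − 5 = Sunday.

Sunday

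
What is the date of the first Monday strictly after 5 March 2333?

Mar 5, 2333 is a Sunday.
From Sunday to the next Monday is 1 day.
Mar 5, 2333 + 1 = Mar 6, 2333.

March 6, 2333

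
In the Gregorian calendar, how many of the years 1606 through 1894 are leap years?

70

Multiples of 4 in [1606,1894]: 72.
Of those, multiples of 100: 2 (not leap unless ÷400).
Multiples of 400: 0.
Leap years = 72 − 2 + 0 = 70.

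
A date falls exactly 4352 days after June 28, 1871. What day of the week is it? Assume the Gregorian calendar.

First find the weekday of Jun 28, 1871. Doomsday rule: the anchor day for the 1800s is Friday. For year 71: 71÷12 = 5 r 11, and 11÷4 = 2, so 5+11+2 = 18.
Friday + 18 ≡ Tuesday — that's 1871's doomsday.
In June the doomsday date is Jun 6.
Jun 28 is 22 days after Jun 6; 22 mod 7 = 1, so Tuesday + 1 = Wednesday.
4352 mod 7 = 5, so 4352 days after a Wednesday is Wednesday + 5 = Monday.

Monday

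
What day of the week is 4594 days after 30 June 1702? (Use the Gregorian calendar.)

Sunday

Jun 30, 1702 is a Friday.
4594 mod 7 = 2, so 4594 days after a Friday is Friday + 2 = Sunday.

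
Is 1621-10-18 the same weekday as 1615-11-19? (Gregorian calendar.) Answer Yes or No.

From Nov 19, 1615 to Oct 18, 1621 is 2160 days.
2160 mod 7 = 4, so they are different weekdays.
(Nov 19, 1615 is a Thursday; Oct 18, 1621 is a Monday.)

No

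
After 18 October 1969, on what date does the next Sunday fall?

October 19, 1969

Oct 18, 1969 is a Saturday.
From Saturday to the next Sunday is 1 day.
Oct 18, 1969 + 1 = Oct 19, 1969.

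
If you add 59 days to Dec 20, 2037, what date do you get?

Dec has 31 days: +12 → Jan 1, 2038 (47 left).
Jan has 31 days: +31 → Feb 1, 2038 (16 left).
+16 → Feb 17, 2038.

February 17, 2038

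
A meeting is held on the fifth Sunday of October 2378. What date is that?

October 29, 2378

October 1, 2378 is a Sunday.
The first Sunday is therefore October 1 (same day).
The fifth Sunday is 1 + 4×7 = October 29.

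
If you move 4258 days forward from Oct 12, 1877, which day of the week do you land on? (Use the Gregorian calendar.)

Sunday

First find the weekday of Oct 12, 1877. Doomsday rule: the anchor day for the 1800s is Friday. For year 77: 77÷12 = 6 r 5, and 5÷4 = 1, so 6+5+1 = 12.
Friday + 12 ≡ Wednesday — that's 1877's doomsday.
In October the doomsday date is Oct 10.
Oct 12 is 2 days after Oct 10; 2 mod 7 = 2, so Wednesday + 2 = Friday.
4258 mod 7 = 2, so 4258 days after a Friday is Friday + 2 = Sunday.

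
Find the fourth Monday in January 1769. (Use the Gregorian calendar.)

January 23, 1769

January 1, 1769 is a Sunday.
The first Monday is therefore January 2 (1 days later).
The fourth Monday is 2 + 3×7 = January 23.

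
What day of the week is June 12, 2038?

Saturday

Doomsday rule: the anchor day for the 2000s is Tuesday. For year 38: 38÷12 = 3 r 2, and 2÷4 = 0, so 3+2+0 = 5.
Tuesday + 5 ≡ Sunday — that's 2038's doomsday.
In June the doomsday date is Jun 6.
Jun 12 is 6 days after Jun 6; 6 mod 7 = 6, so Sunday + 6 = Saturday.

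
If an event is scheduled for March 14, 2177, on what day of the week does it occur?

Doomsday rule: the anchor day for the 2100s is Sunday. For year 77: 77÷12 = 6 r 5, and 5÷4 = 1, so 6+5+1 = 12.
Sunday + 12 ≡ Friday — that's 2177's doomsday.
In March the doomsday date is Mar 14.
Mar 14 is the doomsday itself: Friday.

Friday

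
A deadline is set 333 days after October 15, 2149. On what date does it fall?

September 13, 2150

Oct has 31 days: +17 → Nov 1, 2149 (316 left).
Nov has 30 days: +30 → Dec 1, 2149 (286 left).
Dec has 31 days: +31 → Jan 1, 2150 (255 left).
Jan has 31 days: +31 → Feb 1, 2150 (224 left).
Feb has 28 days: +28 → Mar 1, 2150 (196 left).
Mar has 31 days: +31 → Apr 1, 2150 (165 left).
Apr has 30 days: +30 → May 1, 2150 (135 left).
May has 31 days: +31 → Jun 1, 2150 (104 left).
Jun has 30 days: +30 → Jul 1, 2150 (74 left).
Jul has 31 days: +31 → Aug 1, 2150 (43 left).
Aug has 31 days: +31 → Sep 1, 2150 (12 left).
+12 → Sep 13, 2150.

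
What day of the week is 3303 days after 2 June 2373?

First find the weekday of Jun 2, 2373. Doomsday rule: the anchor day for the 2300s is Wednesday. For year 73: 73÷12 = 6 r 1, and 1÷4 = 0, so 6+1+0 = 7.
Wednesday + 7 ≡ Wednesday — that's 2373's doomsday.
In June the doomsday date is Jun 6.
Jun 2 is 4 days before Jun 6; 4 mod 7 = 4, so Wednesday − 4 = Saturday.
3303 mod 7 = 6, so 3303 days after a Saturday is Saturday + 6 = Friday.

Friday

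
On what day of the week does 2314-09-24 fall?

Thursday

Doomsday rule: the anchor day for the 2300s is Wednesday. For year 14: 14÷12 = 1 r 2, and 2÷4 = 0, so 1+2+0 = 3.
Wednesday + 3 ≡ Saturday — that's 2314's doomsday.
In September the doomsday date is Sep 5.
Sep 24 is 19 days after Sep 5; 19 mod 7 = 5, so Saturday + 5 = Thursday.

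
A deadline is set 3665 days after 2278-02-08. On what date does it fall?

+365 (one year) → Feb 8, 2279 (3300 left).
+365 (one year) → Feb 8, 2280 (2935 left).
+366 (one year; includes Feb 29, 2280) → Feb 8, 2281 (2569 left).
+365 (one year) → Feb 8, 2282 (2204 left).
+365 (one year) → Feb 8, 2283 (1839 left).
+365 (one year) → Feb 8, 2284 (1474 left).
+366 (one year; includes Feb 29, 2284) → Feb 8, 2285 (1108 left).
+365 (one year) → Feb 8, 2286 (743 left).
+365 (one year) → Feb 8, 2287 (378 left).
Feb has 28 days: +21 → Mar 1, 2287 (357 left).
Mar has 31 days: +31 → Apr 1, 2287 (326 left).
Apr has 30 days: +30 → May 1, 2287 (296 left).
May has 31 days: +31 → Jun 1, 2287 (265 left).
Jun has 30 days: +30 → Jul 1, 2287 (235 left).
Jul has 31 days: +31 → Aug 1, 2287 (204 left).
Aug has 31 days: +31 → Sep 1, 2287 (173 left).
Sep has 30 days: +30 → Oct 1, 2287 (143 left).
Oct has 31 days: +31 → Nov 1, 2287 (112 left).
Nov has 30 days: +30 → Dec 1, 2287 (82 left).
Dec has 31 days: +31 → Jan 1, 2288 (51 left).
Jan has 31 days: +31 → Feb 1, 2288 (20 left).
+20 → Feb 21, 2288.

February 21, 2288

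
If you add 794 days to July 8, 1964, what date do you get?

+365 (one year) → Jul 8, 1965 (429 left).
+365 (one year) → Jul 8, 1966 (64 left).
Jul has 31 days: +24 → Aug 1, 1966 (40 left).
Aug has 31 days: +31 → Sep 1, 1966 (9 left).
+9 → Sep 10, 1966.

September 10, 1966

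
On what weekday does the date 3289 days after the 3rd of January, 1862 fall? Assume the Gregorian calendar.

Thursday

First find the weekday of Jan 3, 1862. Doomsday rule: the anchor day for the 1800s is Friday. For year 62: 62÷12 = 5 r 2, and 2÷4 = 0, so 5+2+0 = 7.
Friday + 7 ≡ Friday — that's 1862's doomsday.
In January the doomsday date is Jan 3 (1862 is not a leap year).
Jan 3 is the doomsday itself: Friday.
3289 mod 7 = 6, so 3289 days after a Friday is Friday + 6 = Thursday.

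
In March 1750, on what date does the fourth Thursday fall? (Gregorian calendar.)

March 1, 1750 is a Sunday.
The first Thursday is therefore March 5 (4 days later).
The fourth Thursday is 5 + 3×7 = March 26.

March 26, 1750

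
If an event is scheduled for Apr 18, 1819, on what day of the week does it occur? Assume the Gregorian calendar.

Sunday

Doomsday rule: the anchor day for the 1800s is Friday. For year 19: 19÷12 = 1 r 7, and 7÷4 = 1, so 1+7+1 = 9.
Friday + 9 ≡ Sunday — that's 1819's doomsday.
In April the doomsday date is Apr 4.
Apr 18 is 14 days after Apr 4; 14 mod 7 = 0, so Sunday + 0 = Sunday.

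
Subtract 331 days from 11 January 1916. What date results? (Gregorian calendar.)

February 14, 1915

−11 → Dec 31, 1915 (end of Dec, 31 days; 320 left).
−31 → Nov 30, 1915 (end of Nov, 30 days; 289 left).
−30 → Oct 31, 1915 (end of Oct, 31 days; 259 left).
−31 → Sep 30, 1915 (end of Sep, 30 days; 228 left).
−30 → Aug 31, 1915 (end of Aug, 31 days; 198 left).
−31 → Jul 31, 1915 (end of Jul, 31 days; 167 left).
−31 → Jun 30, 1915 (end of Jun, 30 days; 136 left).
−30 → May 31, 1915 (end of May, 31 days; 106 left).
−31 → Apr 30, 1915 (end of Apr, 30 days; 75 left).
−30 → Mar 31, 1915 (end of Mar, 31 days; 45 left).
−31 → Feb 28, 1915 (end of Feb, 28 days; 14 left).
−14 → Feb 14, 1915.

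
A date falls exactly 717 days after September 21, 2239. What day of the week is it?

Tuesday

First find the weekday of Sep 21, 2239. Doomsday rule: the anchor day for the 2200s is Friday. For year 39: 39÷12 = 3 r 3, and 3÷4 = 0, so 3+3+0 = 6.
Friday + 6 ≡ Thursday — that's 2239's doomsday.
In September the doomsday date is Sep 5.
Sep 21 is 16 days after Sep 5; 16 mod 7 = 2, so Thursday + 2 = Saturday.
717 mod 7 = 3, so 717 days after a Saturday is Saturday + 3 = Tuesday.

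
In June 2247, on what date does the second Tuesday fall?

June 1, 2247 is a Tuesday.
The first Tuesday is therefore June 1 (same day).
The second Tuesday is 1 + 1×7 = June 8.

June 8, 2247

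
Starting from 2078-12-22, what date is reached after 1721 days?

September 8, 2083

+365 (one year) → Dec 22, 2079 (1356 left).
+366 (one year; includes Feb 29, 2080) → Dec 22, 2080 (990 left).
+365 (one year) → Dec 22, 2081 (625 left).
+365 (one year) → Dec 22, 2082 (260 left).
Dec has 31 days: +10 → Jan 1, 2083 (250 left).
Jan has 31 days: +31 → Feb 1, 2083 (219 left).
Feb has 28 days: +28 → Mar 1, 2083 (191 left).
Mar has 31 days: +31 → Apr 1, 2083 (160 left).
Apr has 30 days: +30 → May 1, 2083 (130 left).
May has 31 days: +31 → Jun 1, 2083 (99 left).
Jun has 30 days: +30 → Jul 1, 2083 (69 left).
Jul has 31 days: +31 → Aug 1, 2083 (38 left).
Aug has 31 days: +31 → Sep 1, 2083 (7 left).
+7 → Sep 8, 2083.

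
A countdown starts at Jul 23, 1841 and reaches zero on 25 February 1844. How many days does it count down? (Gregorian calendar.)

947

Jul 23, 1841 → Jul 23, 1842: 365 days.
Jul 23, 1842 → Jul 23, 1843: 365 days.
Jul 23, 1843 → Aug 23, 1843: 31 days (July has 31).
Aug 23, 1843 → Sep 23, 1843: 31 days (August has 31).
Sep 23, 1843 → Oct 23, 1843: 30 days (September has 30).
Oct 23, 1843 → Nov 23, 1843: 31 days (October has 31).
Nov 23, 1843 → Dec 23, 1843: 30 days (November has 30).
Dec 23, 1843 → Jan 23, 1844: 31 days (December has 31).
Jan 23, 1844 → Feb 23, 1844: 31 days (January has 31).
Feb 23, 1844 → Feb 25, 1844: 2 days.
Total: 947 days.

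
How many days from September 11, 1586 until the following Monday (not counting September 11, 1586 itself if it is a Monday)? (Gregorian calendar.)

4

Sep 11, 1586 is a Thursday.
From Thursday to the next Monday is 4 days.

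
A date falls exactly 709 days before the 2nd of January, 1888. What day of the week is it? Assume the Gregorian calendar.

First find the weekday of Jan 2, 1888. Doomsday rule: the anchor day for the 1800s is Friday. For year 88: 88÷12 = 7 r 4, and 4÷4 = 1, so 7+4+1 = 12.
Friday + 12 ≡ Wednesday — that's 1888's doomsday.
In January the doomsday date is Jan 4 (1888 is a leap year (divisible by 4)).
Jan 2 is 2 days before Jan 4; 2 mod 7 = 2, so Wednesday − 2 = Monday.
709 mod 7 = 2, so 709 days before a Monday is Monday − 2 = Saturday.

Saturday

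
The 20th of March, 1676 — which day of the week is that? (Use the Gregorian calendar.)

Doomsday rule: the anchor day for the 1600s is Tuesday. For year 76: 76÷12 = 6 r 4, and 4÷4 = 1, so 6+4+1 = 11.
Tuesday + 11 ≡ Saturday — that's 1676's doomsday.
In March the doomsday date is Mar 14.
Mar 20 is 6 days after Mar 14; 6 mod 7 = 6, so Saturday + 6 = Friday.

Friday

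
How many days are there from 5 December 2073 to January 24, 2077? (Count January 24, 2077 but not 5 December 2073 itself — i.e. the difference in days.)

Dec 5, 2073 → Dec 5, 2074: 365 days.
Dec 5, 2074 → Dec 5, 2075: 365 days.
Dec 5, 2075 → Dec 5, 2076: 366 days (Feb 29, 2076 is in that span).
Dec 5, 2076 → Jan 5, 2077: 31 days (December has 31).
Jan 5, 2077 → Jan 24, 2077: 19 days.
Total: 1146 days.

1146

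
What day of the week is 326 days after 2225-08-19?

First find the weekday of Aug 19, 2225. Doomsday rule: the anchor day for the 2200s is Friday. For year 25: 25÷12 = 2 r 1, and 1÷4 = 0, so 2+1+0 = 3.
Friday + 3 ≡ Monday — that's 2225's doomsday.
In August the doomsday date is Aug 8.
Aug 19 is 11 days after Aug 8; 11 mod 7 = 4, so Monday + 4 = Friday.
326 mod 7 = 4, so 326 days after a Friday is Friday + 4 = Tuesday.

Tuesday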